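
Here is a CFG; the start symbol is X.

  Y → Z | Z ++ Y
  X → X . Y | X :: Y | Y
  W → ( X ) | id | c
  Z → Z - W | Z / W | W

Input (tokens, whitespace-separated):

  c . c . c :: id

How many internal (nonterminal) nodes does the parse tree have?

[X [X [X [X [Y [Z [W c]]]] . [Y [Z [W c]]]] . [Y [Z [W c]]]] :: [Y [Z [W id]]]]

16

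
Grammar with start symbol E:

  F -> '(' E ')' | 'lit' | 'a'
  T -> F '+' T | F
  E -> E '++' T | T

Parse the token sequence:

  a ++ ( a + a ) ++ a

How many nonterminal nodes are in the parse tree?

14

[E [E [E [T [F a]]] ++ [T [F ( [E [T [F a] + [T [F a]]]] )]]] ++ [T [F a]]]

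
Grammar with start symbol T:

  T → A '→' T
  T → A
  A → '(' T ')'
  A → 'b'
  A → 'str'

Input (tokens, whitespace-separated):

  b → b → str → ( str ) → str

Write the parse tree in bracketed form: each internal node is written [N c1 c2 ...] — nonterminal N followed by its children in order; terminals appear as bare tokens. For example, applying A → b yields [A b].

T
A → T
b → T
b → A → T
b → b → T
b → b → A → T
b → b → str → T
b → b → str → A → T
b → b → str → ( T ) → T
b → b → str → ( A ) → T
b → b → str → ( str ) → T
b → b → str → ( str ) → A
b → b → str → ( str ) → str

[T [A b] → [T [A b] → [T [A str] → [T [A ( [T [A str]] )] → [T [A str]]]]]]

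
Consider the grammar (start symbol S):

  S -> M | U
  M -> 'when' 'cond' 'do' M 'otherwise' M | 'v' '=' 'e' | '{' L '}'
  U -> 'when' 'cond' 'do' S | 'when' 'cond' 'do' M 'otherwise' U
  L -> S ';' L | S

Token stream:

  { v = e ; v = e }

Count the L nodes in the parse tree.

2

[S [M { [L [S [M v = e]] ; [L [S [M v = e]]]] }]]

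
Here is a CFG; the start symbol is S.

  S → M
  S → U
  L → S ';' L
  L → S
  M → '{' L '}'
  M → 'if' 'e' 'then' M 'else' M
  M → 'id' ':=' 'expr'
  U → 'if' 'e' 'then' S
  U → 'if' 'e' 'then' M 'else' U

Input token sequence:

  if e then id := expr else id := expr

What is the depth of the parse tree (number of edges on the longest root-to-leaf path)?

[S [M if e then [M id := expr] else [M id := expr]]]

3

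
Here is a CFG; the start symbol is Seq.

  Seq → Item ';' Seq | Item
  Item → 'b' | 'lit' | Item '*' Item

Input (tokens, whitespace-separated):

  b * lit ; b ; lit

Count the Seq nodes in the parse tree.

[Seq [Item [Item b] * [Item lit]] ; [Seq [Item b] ; [Seq [Item lit]]]]

3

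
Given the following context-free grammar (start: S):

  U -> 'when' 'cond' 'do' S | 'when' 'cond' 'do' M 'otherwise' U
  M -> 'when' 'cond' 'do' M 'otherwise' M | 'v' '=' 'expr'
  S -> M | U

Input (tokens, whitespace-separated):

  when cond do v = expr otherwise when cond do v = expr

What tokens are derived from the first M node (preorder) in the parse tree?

v = expr

[S [U when cond do [M v = expr] otherwise [U when cond do [S [M v = expr]]]]]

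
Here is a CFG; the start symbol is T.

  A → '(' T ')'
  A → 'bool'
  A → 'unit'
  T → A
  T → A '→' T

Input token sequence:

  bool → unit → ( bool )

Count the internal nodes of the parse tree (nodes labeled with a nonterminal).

8

[T [A bool] → [T [A unit] → [T [A ( [T [A bool]] )]]]]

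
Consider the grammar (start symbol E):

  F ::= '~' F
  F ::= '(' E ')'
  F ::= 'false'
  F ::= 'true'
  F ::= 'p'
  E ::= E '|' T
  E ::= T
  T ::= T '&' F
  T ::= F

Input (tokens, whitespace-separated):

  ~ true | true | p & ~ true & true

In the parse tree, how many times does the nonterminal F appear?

7

[E [E [E [T [F ~ [F true]]]] | [T [F true]]] | [T [T [T [F p]] & [F ~ [F true]]] & [F true]]]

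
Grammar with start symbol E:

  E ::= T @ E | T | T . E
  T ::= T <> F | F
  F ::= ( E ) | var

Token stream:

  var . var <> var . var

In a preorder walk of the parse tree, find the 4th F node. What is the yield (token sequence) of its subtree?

var

[E [T [F var]] . [E [T [T [F var]] <> [F var]] . [E [T [F var]]]]]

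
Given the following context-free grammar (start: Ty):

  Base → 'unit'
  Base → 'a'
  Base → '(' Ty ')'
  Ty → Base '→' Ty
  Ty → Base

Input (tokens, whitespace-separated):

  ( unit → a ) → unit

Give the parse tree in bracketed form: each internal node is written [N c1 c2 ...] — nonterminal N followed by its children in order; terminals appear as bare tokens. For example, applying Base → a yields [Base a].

Ty
Base → Ty
( Ty ) → Ty
( Base → Ty ) → Ty
( unit → Ty ) → Ty
( unit → Base ) → Ty
( unit → a ) → Ty
( unit → a ) → Base
( unit → a ) → unit

[Ty [Base ( [Ty [Base unit] → [Ty [Base a]]] )] → [Ty [Base unit]]]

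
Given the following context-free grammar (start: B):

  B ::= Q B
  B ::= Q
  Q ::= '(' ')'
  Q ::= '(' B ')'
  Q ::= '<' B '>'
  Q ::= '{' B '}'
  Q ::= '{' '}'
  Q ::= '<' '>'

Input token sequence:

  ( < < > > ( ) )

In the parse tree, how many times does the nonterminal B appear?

[B [Q ( [B [Q < [B [Q < >]] >] [B [Q ( )]]] )]]

4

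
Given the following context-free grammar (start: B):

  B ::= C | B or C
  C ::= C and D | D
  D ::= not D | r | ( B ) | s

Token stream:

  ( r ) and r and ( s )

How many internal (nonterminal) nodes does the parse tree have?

[B [C [C [C [D ( [B [C [D r]]] )]] and [D r]] and [D ( [B [C [D s]]] )]]]

13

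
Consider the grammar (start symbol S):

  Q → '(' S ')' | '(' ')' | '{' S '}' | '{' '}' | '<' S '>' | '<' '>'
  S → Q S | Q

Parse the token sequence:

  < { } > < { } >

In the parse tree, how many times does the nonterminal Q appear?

[S [Q < [S [Q { }]] >] [S [Q < [S [Q { }]] >]]]

4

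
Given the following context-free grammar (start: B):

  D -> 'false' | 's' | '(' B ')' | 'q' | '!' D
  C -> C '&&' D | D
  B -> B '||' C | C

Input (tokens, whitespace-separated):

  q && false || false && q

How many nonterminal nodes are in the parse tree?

10

[B [B [C [C [D q]] && [D false]]] || [C [C [D false]] && [D q]]]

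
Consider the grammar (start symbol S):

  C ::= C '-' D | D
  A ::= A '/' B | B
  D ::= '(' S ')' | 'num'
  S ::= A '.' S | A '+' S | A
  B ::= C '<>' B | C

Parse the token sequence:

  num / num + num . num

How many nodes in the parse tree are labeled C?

[S [A [A [B [C [D num]]]] / [B [C [D num]]]] + [S [A [B [C [D num]]]] . [S [A [B [C [D num]]]]]]]

4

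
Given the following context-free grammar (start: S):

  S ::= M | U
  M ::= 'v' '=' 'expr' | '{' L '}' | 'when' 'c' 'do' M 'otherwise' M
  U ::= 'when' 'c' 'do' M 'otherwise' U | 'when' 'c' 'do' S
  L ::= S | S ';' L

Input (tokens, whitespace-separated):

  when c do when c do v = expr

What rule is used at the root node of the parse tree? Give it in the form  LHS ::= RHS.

[S [U when c do [S [U when c do [S [M v = expr]]]]]]

S ::= U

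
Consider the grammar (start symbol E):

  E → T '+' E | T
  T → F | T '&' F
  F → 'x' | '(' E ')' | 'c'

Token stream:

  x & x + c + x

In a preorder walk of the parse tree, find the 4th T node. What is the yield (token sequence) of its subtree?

[E [T [T [F x]] & [F x]] + [E [T [F c]] + [E [T [F x]]]]]

x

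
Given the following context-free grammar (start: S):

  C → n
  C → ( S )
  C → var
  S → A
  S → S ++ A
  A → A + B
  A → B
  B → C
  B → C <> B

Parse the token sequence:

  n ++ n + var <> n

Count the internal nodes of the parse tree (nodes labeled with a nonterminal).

13

[S [S [A [B [C n]]]] ++ [A [A [B [C n]]] + [B [C var] <> [B [C n]]]]]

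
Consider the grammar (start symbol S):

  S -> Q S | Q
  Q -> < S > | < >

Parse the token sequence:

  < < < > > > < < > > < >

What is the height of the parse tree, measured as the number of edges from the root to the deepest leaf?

6

[S [Q < [S [Q < [S [Q < >]] >]] >] [S [Q < [S [Q < >]] >] [S [Q < >]]]]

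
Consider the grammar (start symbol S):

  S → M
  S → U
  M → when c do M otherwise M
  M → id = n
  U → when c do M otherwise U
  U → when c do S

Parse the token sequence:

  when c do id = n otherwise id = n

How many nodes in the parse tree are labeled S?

[S [M when c do [M id = n] otherwise [M id = n]]]

1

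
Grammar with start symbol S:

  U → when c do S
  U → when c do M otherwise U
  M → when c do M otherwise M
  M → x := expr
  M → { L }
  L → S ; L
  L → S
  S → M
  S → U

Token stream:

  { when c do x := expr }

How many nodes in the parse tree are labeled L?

[S [M { [L [S [U when c do [S [M x := expr]]]]] }]]

1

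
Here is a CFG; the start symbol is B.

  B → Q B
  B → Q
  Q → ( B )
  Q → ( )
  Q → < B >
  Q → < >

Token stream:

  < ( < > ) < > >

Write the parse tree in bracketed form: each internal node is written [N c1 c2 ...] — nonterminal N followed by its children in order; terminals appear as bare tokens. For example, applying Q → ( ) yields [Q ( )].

B
Q
< B >
< Q B >
< ( B ) B >
< ( Q ) B >
< ( < > ) B >
< ( < > ) Q >
< ( < > ) < > >

[B [Q < [B [Q ( [B [Q < >]] )] [B [Q < >]]] >]]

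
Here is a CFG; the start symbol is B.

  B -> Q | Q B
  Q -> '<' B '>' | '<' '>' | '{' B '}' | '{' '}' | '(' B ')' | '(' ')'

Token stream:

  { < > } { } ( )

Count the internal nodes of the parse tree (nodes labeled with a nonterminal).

8

[B [Q { [B [Q < >]] }] [B [Q { }] [B [Q ( )]]]]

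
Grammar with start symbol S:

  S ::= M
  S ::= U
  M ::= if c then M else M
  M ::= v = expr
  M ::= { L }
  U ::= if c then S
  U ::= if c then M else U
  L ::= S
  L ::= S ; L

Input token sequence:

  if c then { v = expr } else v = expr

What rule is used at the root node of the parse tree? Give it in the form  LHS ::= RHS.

[S [M if c then [M { [L [S [M v = expr]]] }] else [M v = expr]]]

S ::= M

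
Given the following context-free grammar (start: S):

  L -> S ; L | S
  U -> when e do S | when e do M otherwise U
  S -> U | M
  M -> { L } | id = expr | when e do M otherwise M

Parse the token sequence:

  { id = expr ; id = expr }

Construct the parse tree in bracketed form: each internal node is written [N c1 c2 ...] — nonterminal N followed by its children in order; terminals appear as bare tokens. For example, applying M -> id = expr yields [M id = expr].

S
M
{ L }
{ S ; L }
{ M ; L }
{ id = expr ; L }
{ id = expr ; S }
{ id = expr ; M }
{ id = expr ; id = expr }

[S [M { [L [S [M id = expr]] ; [L [S [M id = expr]]]] }]]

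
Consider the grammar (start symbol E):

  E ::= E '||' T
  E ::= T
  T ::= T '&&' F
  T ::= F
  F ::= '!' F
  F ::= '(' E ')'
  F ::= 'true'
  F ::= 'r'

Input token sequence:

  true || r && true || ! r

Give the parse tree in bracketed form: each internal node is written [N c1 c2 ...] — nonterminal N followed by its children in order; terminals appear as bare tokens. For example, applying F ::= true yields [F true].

[E [E [E [T [F true]]] || [T [T [F r]] && [F true]]] || [T [F ! [F r]]]]

E
E || T
E || T || T
T || T || T
F || T || T
true || T || T
true || T && F || T
true || F && F || T
true || r && F || T
true || r && true || T
true || r && true || F
true || r && true || ! F
true || r && true || ! r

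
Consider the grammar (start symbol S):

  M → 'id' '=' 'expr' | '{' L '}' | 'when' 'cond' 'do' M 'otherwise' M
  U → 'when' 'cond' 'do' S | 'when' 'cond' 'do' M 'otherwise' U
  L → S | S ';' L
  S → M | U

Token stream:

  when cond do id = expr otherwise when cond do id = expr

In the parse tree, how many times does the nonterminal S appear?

[S [U when cond do [M id = expr] otherwise [U when cond do [S [M id = expr]]]]]

2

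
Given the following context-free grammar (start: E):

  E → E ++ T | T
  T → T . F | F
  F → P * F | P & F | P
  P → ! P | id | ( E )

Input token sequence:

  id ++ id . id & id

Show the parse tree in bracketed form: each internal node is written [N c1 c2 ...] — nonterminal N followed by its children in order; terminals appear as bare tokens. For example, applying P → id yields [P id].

[E [E [T [F [P id]]]] ++ [T [T [F [P id]]] . [F [P id] & [F [P id]]]]]

E
E ++ T
T ++ T
F ++ T
P ++ T
id ++ T
id ++ T . F
id ++ F . F
id ++ P . F
id ++ id . F
id ++ id . P & F
id ++ id . id & F
id ++ id . id & P
id ++ id . id & id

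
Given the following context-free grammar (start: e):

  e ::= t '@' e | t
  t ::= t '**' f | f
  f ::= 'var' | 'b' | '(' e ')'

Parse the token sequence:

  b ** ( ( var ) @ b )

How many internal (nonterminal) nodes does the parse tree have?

14

[e [t [t [f b]] ** [f ( [e [t [f ( [e [t [f var]]] )]] @ [e [t [f b]]]] )]]]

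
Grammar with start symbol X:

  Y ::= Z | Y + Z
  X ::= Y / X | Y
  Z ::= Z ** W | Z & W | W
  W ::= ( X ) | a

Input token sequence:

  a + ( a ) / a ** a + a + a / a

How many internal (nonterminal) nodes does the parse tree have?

[X [Y [Y [Z [W a]]] + [Z [W ( [X [Y [Z [W a]]]] )]]] / [X [Y [Y [Y [Z [Z [W a]] ** [W a]]] + [Z [W a]]] + [Z [W a]]] / [X [Y [Z [W a]]]]]]

27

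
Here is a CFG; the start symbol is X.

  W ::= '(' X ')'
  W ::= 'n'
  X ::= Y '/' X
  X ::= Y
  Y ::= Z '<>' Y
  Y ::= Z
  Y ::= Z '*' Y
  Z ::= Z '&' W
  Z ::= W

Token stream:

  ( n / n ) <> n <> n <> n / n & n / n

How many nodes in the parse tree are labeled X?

[X [Y [Z [W ( [X [Y [Z [W n]]] / [X [Y [Z [W n]]]]] )]] <> [Y [Z [W n]] <> [Y [Z [W n]] <> [Y [Z [W n]]]]]] / [X [Y [Z [Z [W n]] & [W n]]] / [X [Y [Z [W n]]]]]]

5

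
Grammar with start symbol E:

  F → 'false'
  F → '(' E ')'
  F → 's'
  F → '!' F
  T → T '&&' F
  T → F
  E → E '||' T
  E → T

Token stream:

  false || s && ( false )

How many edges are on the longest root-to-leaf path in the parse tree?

[E [E [T [F false]]] || [T [T [F s]] && [F ( [E [T [F false]]] )]]]

6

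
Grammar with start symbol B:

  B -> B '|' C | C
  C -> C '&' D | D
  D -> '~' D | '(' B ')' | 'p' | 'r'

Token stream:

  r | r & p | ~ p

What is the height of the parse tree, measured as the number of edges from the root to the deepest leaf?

[B [B [B [C [D r]]] | [C [C [D r]] & [D p]]] | [C [D ~ [D p]]]]

5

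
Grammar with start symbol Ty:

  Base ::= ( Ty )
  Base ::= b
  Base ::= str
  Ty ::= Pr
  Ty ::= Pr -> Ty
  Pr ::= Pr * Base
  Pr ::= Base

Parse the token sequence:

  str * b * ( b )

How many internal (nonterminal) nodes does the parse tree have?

[Ty [Pr [Pr [Pr [Base str]] * [Base b]] * [Base ( [Ty [Pr [Base b]]] )]]]

10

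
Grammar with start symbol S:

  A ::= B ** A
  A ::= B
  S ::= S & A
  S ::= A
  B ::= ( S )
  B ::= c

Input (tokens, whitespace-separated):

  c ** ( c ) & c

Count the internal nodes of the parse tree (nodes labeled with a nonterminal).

11

[S [S [A [B c] ** [A [B ( [S [A [B c]]] )]]]] & [A [B c]]]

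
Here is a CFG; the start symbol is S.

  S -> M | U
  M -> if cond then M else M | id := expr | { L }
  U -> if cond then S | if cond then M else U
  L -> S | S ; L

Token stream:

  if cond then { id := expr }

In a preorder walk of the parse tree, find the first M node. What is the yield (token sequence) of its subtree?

[S [U if cond then [S [M { [L [S [M id := expr]]] }]]]]

{ id := expr }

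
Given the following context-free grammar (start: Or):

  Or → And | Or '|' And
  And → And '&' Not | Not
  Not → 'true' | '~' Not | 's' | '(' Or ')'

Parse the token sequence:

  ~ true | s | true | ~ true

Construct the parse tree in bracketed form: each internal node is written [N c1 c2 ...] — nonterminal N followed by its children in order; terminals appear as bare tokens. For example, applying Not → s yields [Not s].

[Or [Or [Or [Or [And [Not ~ [Not true]]]] | [And [Not s]]] | [And [Not true]]] | [And [Not ~ [Not true]]]]

Or
Or | And
Or | And | And
Or | And | And | And
And | And | And | And
Not | And | And | And
~ Not | And | And | And
~ true | And | And | And
~ true | Not | And | And
~ true | s | And | And
~ true | s | Not | And
~ true | s | true | And
~ true | s | true | Not
~ true | s | true | ~ Not
~ true | s | true | ~ true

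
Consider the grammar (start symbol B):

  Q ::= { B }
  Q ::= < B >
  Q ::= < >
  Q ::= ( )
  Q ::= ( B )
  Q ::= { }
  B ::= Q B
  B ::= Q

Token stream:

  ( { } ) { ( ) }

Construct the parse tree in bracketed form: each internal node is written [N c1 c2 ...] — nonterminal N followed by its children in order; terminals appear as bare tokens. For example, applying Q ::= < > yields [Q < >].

B
Q B
( B ) B
( Q ) B
( { } ) B
( { } ) Q
( { } ) { B }
( { } ) { Q }
( { } ) { ( ) }

[B [Q ( [B [Q { }]] )] [B [Q { [B [Q ( )]] }]]]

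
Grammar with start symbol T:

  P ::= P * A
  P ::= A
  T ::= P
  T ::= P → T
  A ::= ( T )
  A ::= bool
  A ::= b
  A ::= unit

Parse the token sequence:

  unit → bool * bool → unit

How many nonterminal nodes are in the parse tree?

[T [P [A unit]] → [T [P [P [A bool]] * [A bool]] → [T [P [A unit]]]]]

11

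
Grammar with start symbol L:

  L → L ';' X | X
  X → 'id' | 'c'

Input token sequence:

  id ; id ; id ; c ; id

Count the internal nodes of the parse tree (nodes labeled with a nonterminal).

[L [L [L [L [L [X id]] ; [X id]] ; [X id]] ; [X c]] ; [X id]]

10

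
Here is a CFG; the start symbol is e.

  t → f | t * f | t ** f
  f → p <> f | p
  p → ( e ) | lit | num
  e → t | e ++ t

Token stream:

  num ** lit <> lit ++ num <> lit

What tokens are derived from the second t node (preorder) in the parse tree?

[e [e [t [t [f [p num]]] ** [f [p lit] <> [f [p lit]]]]] ++ [t [f [p num] <> [f [p lit]]]]]

num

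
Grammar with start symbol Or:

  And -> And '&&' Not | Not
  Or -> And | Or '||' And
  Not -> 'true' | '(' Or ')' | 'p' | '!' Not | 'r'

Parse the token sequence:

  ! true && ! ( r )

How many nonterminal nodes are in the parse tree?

10

[Or [And [And [Not ! [Not true]]] && [Not ! [Not ( [Or [And [Not r]]] )]]]]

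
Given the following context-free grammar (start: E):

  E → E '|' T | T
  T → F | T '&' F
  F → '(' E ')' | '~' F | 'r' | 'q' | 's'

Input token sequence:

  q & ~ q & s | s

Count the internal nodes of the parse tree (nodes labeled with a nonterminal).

11

[E [E [T [T [T [F q]] & [F ~ [F q]]] & [F s]]] | [T [F s]]]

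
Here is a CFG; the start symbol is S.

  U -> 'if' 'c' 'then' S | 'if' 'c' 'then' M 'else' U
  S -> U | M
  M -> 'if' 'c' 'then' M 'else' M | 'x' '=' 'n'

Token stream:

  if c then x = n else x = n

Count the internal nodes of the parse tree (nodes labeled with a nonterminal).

4

[S [M if c then [M x = n] else [M x = n]]]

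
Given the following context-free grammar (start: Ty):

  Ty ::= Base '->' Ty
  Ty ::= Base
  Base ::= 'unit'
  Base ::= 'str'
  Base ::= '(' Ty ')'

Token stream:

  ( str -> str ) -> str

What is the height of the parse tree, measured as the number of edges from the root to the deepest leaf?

5

[Ty [Base ( [Ty [Base str] -> [Ty [Base str]]] )] -> [Ty [Base str]]]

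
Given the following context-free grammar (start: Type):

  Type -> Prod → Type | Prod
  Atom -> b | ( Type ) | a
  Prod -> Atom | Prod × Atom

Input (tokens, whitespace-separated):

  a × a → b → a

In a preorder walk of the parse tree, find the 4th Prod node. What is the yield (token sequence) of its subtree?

a

[Type [Prod [Prod [Atom a]] × [Atom a]] → [Type [Prod [Atom b]] → [Type [Prod [Atom a]]]]]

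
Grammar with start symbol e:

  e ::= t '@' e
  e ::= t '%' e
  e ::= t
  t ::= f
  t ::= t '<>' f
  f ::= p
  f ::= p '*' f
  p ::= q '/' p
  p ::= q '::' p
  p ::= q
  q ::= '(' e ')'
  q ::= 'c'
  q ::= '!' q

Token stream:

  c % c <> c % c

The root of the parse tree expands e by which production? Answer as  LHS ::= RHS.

e ::= t '%' e

[e [t [f [p [q c]]]] % [e [t [t [f [p [q c]]]] <> [f [p [q c]]]] % [e [t [f [p [q c]]]]]]]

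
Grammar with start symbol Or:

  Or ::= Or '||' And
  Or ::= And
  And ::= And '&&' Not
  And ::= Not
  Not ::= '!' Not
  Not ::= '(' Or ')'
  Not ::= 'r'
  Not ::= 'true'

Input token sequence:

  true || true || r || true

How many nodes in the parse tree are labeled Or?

[Or [Or [Or [Or [And [Not true]]] || [And [Not true]]] || [And [Not r]]] || [And [Not true]]]

4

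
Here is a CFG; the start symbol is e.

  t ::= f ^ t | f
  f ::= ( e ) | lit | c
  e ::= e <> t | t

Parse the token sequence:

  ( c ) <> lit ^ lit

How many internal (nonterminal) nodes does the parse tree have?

11

[e [e [t [f ( [e [t [f c]]] )]]] <> [t [f lit] ^ [t [f lit]]]]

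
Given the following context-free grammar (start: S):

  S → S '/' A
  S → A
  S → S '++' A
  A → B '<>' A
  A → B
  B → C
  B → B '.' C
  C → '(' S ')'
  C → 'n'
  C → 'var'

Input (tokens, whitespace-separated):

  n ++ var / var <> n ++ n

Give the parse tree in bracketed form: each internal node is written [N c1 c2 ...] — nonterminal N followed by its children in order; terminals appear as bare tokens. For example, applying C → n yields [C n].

S
S ++ A
S / A ++ A
S ++ A / A ++ A
A ++ A / A ++ A
B ++ A / A ++ A
C ++ A / A ++ A
n ++ A / A ++ A
n ++ B / A ++ A
n ++ C / A ++ A
n ++ var / A ++ A
n ++ var / B <> A ++ A
n ++ var / C <> A ++ A
n ++ var / var <> A ++ A
n ++ var / var <> B ++ A
n ++ var / var <> C ++ A
n ++ var / var <> n ++ A
n ++ var / var <> n ++ B
n ++ var / var <> n ++ C
n ++ var / var <> n ++ n

[S [S [S [S [A [B [C n]]]] ++ [A [B [C var]]]] / [A [B [C var]] <> [A [B [C n]]]]] ++ [A [B [C n]]]]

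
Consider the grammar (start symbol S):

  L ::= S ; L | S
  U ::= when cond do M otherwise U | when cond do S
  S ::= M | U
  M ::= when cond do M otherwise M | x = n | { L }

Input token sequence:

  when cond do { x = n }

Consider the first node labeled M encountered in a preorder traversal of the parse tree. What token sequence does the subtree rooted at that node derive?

{ x = n }

[S [U when cond do [S [M { [L [S [M x = n]]] }]]]]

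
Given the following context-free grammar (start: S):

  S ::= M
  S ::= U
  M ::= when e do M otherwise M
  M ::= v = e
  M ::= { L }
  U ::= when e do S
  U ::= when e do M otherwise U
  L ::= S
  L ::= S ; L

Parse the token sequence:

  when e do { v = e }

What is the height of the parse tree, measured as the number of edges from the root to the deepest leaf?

7

[S [U when e do [S [M { [L [S [M v = e]]] }]]]]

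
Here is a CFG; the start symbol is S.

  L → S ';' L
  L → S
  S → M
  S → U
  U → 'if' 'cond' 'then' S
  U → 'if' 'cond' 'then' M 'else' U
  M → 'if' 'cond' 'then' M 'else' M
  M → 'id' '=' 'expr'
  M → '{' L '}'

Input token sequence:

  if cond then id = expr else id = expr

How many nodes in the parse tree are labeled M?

3

[S [M if cond then [M id = expr] else [M id = expr]]]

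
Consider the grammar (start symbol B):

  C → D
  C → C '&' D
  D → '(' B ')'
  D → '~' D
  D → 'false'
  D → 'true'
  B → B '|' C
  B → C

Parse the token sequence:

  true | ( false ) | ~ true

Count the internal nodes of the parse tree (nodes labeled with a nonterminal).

[B [B [B [C [D true]]] | [C [D ( [B [C [D false]]] )]]] | [C [D ~ [D true]]]]

13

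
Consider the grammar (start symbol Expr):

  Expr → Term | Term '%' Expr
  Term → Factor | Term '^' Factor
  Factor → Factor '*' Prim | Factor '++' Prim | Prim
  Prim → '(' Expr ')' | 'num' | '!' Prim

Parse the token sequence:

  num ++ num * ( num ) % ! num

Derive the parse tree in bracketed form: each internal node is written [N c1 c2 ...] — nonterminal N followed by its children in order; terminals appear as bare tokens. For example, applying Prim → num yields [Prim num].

Expr
Term % Expr
Factor % Expr
Factor * Prim % Expr
Factor ++ Prim * Prim % Expr
Prim ++ Prim * Prim % Expr
num ++ Prim * Prim % Expr
num ++ num * Prim % Expr
num ++ num * ( Expr ) % Expr
num ++ num * ( Term ) % Expr
num ++ num * ( Factor ) % Expr
num ++ num * ( Prim ) % Expr
num ++ num * ( num ) % Expr
num ++ num * ( num ) % Term
num ++ num * ( num ) % Factor
num ++ num * ( num ) % Prim
num ++ num * ( num ) % ! Prim
num ++ num * ( num ) % ! num

[Expr [Term [Factor [Factor [Factor [Prim num]] ++ [Prim num]] * [Prim ( [Expr [Term [Factor [Prim num]]]] )]]] % [Expr [Term [Factor [Prim ! [Prim num]]]]]]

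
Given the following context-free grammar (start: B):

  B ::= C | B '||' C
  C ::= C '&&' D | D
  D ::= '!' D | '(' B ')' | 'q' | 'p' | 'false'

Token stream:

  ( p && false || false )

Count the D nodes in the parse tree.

[B [C [D ( [B [B [C [C [D p]] && [D false]]] || [C [D false]]] )]]]

4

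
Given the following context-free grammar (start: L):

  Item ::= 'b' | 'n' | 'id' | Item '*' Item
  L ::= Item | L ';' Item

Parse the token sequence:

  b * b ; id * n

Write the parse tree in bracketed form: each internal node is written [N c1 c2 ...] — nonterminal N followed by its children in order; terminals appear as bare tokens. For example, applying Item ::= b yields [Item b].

[L [L [Item [Item b] * [Item b]]] ; [Item [Item id] * [Item n]]]

L
L ; Item
Item ; Item
Item * Item ; Item
b * Item ; Item
b * b ; Item
b * b ; Item * Item
b * b ; id * Item
b * b ; id * n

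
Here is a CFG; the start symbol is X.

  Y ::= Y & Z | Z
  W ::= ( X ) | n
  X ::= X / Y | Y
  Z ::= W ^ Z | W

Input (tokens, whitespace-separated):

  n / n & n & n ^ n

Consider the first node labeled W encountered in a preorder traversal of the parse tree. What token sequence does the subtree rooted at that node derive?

n

[X [X [Y [Z [W n]]]] / [Y [Y [Y [Z [W n]]] & [Z [W n]]] & [Z [W n] ^ [Z [W n]]]]]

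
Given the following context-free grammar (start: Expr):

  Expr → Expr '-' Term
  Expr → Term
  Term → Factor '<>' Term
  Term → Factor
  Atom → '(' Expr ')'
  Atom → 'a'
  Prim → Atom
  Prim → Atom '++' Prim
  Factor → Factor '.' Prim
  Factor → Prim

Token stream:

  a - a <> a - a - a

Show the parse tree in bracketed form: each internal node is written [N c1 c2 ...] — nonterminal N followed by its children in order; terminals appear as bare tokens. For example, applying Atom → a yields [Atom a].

[Expr [Expr [Expr [Expr [Term [Factor [Prim [Atom a]]]]] - [Term [Factor [Prim [Atom a]]] <> [Term [Factor [Prim [Atom a]]]]]] - [Term [Factor [Prim [Atom a]]]]] - [Term [Factor [Prim [Atom a]]]]]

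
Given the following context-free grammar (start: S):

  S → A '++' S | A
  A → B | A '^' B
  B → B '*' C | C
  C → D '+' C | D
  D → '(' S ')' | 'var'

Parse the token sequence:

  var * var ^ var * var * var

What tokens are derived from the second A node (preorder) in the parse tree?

var * var

[S [A [A [B [B [C [D var]]] * [C [D var]]]] ^ [B [B [B [C [D var]]] * [C [D var]]] * [C [D var]]]]]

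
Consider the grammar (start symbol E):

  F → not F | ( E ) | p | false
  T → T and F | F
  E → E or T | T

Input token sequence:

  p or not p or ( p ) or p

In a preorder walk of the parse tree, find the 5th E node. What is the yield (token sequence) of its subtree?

[E [E [E [E [T [F p]]] or [T [F not [F p]]]] or [T [F ( [E [T [F p]]] )]]] or [T [F p]]]

p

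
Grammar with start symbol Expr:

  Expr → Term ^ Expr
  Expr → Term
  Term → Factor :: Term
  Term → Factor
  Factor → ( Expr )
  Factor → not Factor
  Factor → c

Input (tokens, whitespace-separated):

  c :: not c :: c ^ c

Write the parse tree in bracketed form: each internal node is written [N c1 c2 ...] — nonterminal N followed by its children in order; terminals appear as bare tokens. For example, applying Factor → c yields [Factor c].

[Expr [Term [Factor c] :: [Term [Factor not [Factor c]] :: [Term [Factor c]]]] ^ [Expr [Term [Factor c]]]]

Expr
Term ^ Expr
Factor :: Term ^ Expr
c :: Term ^ Expr
c :: Factor :: Term ^ Expr
c :: not Factor :: Term ^ Expr
c :: not c :: Term ^ Expr
c :: not c :: Factor ^ Expr
c :: not c :: c ^ Expr
c :: not c :: c ^ Term
c :: not c :: c ^ Factor
c :: not c :: c ^ c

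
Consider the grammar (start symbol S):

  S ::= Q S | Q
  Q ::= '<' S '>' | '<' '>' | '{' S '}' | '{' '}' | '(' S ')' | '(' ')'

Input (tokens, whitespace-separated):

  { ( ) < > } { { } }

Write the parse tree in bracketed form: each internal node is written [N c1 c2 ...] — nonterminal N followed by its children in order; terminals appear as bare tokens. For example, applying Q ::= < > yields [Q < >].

[S [Q { [S [Q ( )] [S [Q < >]]] }] [S [Q { [S [Q { }]] }]]]

S
Q S
{ S } S
{ Q S } S
{ ( ) S } S
{ ( ) Q } S
{ ( ) < > } S
{ ( ) < > } Q
{ ( ) < > } { S }
{ ( ) < > } { Q }
{ ( ) < > } { { } }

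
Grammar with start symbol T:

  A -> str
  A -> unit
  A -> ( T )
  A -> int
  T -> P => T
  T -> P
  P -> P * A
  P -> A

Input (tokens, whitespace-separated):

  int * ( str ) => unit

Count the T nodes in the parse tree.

[T [P [P [A int]] * [A ( [T [P [A str]]] )]] => [T [P [A unit]]]]

3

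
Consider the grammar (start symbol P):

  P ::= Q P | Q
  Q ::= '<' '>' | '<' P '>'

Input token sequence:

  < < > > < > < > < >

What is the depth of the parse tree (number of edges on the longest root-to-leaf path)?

5

[P [Q < [P [Q < >]] >] [P [Q < >] [P [Q < >] [P [Q < >]]]]]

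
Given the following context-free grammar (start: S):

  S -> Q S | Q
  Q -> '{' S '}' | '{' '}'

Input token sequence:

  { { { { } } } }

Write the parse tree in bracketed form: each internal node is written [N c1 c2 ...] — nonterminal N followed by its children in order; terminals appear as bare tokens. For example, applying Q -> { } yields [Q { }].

[S [Q { [S [Q { [S [Q { [S [Q { }]] }]] }]] }]]

S
Q
{ S }
{ Q }
{ { S } }
{ { Q } }
{ { { S } } }
{ { { Q } } }
{ { { { } } } }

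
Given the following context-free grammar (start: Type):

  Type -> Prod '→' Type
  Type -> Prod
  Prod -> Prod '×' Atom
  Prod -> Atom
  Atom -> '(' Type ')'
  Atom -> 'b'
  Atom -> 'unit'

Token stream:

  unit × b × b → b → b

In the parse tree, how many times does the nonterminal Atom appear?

5

[Type [Prod [Prod [Prod [Atom unit]] × [Atom b]] × [Atom b]] → [Type [Prod [Atom b]] → [Type [Prod [Atom b]]]]]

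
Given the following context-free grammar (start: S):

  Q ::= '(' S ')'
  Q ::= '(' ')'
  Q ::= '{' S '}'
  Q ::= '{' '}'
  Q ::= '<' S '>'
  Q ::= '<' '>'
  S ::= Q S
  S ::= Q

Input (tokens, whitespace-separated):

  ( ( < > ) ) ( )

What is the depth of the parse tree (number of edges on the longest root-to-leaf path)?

[S [Q ( [S [Q ( [S [Q < >]] )]] )] [S [Q ( )]]]

6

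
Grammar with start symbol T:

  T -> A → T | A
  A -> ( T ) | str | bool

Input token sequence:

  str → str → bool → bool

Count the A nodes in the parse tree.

4

[T [A str] → [T [A str] → [T [A bool] → [T [A bool]]]]]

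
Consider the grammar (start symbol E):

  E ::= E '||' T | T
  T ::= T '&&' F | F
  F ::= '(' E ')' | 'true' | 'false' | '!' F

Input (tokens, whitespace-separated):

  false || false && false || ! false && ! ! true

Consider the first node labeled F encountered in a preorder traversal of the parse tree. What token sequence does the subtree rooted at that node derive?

false

[E [E [E [T [F false]]] || [T [T [F false]] && [F false]]] || [T [T [F ! [F false]]] && [F ! [F ! [F true]]]]]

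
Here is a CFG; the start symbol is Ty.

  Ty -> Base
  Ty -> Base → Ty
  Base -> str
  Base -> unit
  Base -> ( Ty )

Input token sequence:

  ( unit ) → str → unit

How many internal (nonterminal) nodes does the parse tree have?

8

[Ty [Base ( [Ty [Base unit]] )] → [Ty [Base str] → [Ty [Base unit]]]]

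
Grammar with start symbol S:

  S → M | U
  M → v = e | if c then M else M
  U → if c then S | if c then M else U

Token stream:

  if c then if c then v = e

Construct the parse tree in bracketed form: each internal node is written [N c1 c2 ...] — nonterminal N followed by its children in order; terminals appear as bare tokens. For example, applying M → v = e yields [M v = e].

[S [U if c then [S [U if c then [S [M v = e]]]]]]

S
U
if c then S
if c then U
if c then if c then S
if c then if c then M
if c then if c then v = e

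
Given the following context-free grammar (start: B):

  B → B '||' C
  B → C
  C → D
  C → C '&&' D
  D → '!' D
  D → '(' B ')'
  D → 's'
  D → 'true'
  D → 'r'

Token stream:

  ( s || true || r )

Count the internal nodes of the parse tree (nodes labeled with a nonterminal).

12

[B [C [D ( [B [B [B [C [D s]]] || [C [D true]]] || [C [D r]]] )]]]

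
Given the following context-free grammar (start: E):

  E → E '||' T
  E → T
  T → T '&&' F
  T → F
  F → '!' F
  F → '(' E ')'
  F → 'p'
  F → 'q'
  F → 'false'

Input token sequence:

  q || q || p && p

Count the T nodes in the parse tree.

4

[E [E [E [T [F q]]] || [T [F q]]] || [T [T [F p]] && [F p]]]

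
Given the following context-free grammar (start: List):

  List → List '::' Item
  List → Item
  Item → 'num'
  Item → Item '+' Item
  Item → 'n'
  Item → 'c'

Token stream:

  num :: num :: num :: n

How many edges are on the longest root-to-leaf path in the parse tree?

5

[List [List [List [List [Item num]] :: [Item num]] :: [Item num]] :: [Item n]]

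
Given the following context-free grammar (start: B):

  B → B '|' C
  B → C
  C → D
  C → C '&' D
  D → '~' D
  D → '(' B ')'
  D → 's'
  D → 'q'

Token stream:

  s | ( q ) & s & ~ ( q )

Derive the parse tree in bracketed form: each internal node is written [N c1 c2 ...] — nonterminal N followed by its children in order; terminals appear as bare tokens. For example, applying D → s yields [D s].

[B [B [C [D s]]] | [C [C [C [D ( [B [C [D q]]] )]] & [D s]] & [D ~ [D ( [B [C [D q]]] )]]]]

B
B | C
C | C
D | C
s | C
s | C & D
s | C & D & D
s | D & D & D
s | ( B ) & D & D
s | ( C ) & D & D
s | ( D ) & D & D
s | ( q ) & D & D
s | ( q ) & s & D
s | ( q ) & s & ~ D
s | ( q ) & s & ~ ( B )
s | ( q ) & s & ~ ( C )
s | ( q ) & s & ~ ( D )
s | ( q ) & s & ~ ( q )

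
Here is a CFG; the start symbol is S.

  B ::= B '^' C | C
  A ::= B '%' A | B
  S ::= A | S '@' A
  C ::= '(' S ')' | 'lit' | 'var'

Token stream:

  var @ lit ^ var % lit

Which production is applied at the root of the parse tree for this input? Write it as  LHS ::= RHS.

S ::= S '@' A

[S [S [A [B [C var]]]] @ [A [B [B [C lit]] ^ [C var]] % [A [B [C lit]]]]]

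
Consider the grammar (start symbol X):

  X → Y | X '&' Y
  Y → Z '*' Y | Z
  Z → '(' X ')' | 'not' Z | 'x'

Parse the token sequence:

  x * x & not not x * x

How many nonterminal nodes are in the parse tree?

12

[X [X [Y [Z x] * [Y [Z x]]]] & [Y [Z not [Z not [Z x]]] * [Y [Z x]]]]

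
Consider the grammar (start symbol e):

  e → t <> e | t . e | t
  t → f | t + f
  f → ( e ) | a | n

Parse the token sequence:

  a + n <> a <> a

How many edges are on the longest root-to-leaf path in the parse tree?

5

[e [t [t [f a]] + [f n]] <> [e [t [f a]] <> [e [t [f a]]]]]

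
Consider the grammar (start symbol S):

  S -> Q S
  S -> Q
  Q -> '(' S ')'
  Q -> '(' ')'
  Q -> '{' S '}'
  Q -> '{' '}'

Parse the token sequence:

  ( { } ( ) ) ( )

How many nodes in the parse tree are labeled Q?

4

[S [Q ( [S [Q { }] [S [Q ( )]]] )] [S [Q ( )]]]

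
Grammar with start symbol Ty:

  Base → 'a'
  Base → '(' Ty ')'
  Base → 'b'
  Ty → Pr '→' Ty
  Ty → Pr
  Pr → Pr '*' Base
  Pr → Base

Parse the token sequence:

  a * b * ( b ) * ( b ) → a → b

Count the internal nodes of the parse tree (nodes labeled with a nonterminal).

[Ty [Pr [Pr [Pr [Pr [Base a]] * [Base b]] * [Base ( [Ty [Pr [Base b]]] )]] * [Base ( [Ty [Pr [Base b]]] )]] → [Ty [Pr [Base a]] → [Ty [Pr [Base b]]]]]

21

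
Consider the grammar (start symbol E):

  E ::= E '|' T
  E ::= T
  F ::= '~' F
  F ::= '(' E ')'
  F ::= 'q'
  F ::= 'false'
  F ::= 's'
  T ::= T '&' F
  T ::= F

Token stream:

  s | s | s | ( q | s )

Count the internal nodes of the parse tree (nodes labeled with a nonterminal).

[E [E [E [E [T [F s]]] | [T [F s]]] | [T [F s]]] | [T [F ( [E [E [T [F q]]] | [T [F s]]] )]]]

18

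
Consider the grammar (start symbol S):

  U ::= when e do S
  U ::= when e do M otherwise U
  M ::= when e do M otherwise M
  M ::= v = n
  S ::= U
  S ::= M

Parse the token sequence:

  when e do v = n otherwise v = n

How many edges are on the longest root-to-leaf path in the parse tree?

3

[S [M when e do [M v = n] otherwise [M v = n]]]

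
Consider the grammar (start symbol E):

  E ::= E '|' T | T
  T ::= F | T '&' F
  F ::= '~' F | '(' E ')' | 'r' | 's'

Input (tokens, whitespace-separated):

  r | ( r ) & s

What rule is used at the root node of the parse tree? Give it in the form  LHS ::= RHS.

E ::= E '|' T

[E [E [T [F r]]] | [T [T [F ( [E [T [F r]]] )]] & [F s]]]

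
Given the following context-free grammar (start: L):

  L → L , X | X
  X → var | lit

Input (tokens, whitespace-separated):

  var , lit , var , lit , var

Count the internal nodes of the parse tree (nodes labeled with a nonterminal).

[L [L [L [L [L [X var]] , [X lit]] , [X var]] , [X lit]] , [X var]]

10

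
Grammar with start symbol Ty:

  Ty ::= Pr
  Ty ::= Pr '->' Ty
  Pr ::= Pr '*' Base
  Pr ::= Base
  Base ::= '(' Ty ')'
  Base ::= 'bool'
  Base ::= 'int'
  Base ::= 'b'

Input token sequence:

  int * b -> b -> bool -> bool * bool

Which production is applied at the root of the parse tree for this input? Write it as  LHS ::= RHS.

[Ty [Pr [Pr [Base int]] * [Base b]] -> [Ty [Pr [Base b]] -> [Ty [Pr [Base bool]] -> [Ty [Pr [Pr [Base bool]] * [Base bool]]]]]]

Ty ::= Pr '->' Ty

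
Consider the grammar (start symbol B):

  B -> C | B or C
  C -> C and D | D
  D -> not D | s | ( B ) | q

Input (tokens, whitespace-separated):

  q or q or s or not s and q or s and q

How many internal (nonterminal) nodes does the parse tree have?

20

[B [B [B [B [B [C [D q]]] or [C [D q]]] or [C [D s]]] or [C [C [D not [D s]]] and [D q]]] or [C [C [D s]] and [D q]]]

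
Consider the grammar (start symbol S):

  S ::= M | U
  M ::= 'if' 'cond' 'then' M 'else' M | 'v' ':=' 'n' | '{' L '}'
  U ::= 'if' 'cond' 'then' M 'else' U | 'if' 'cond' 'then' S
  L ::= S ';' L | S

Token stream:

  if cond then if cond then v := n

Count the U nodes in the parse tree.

[S [U if cond then [S [U if cond then [S [M v := n]]]]]]

2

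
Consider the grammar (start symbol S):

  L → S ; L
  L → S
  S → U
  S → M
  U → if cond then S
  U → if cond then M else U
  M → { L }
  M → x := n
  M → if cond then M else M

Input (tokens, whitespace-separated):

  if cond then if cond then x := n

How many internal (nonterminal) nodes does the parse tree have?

6

[S [U if cond then [S [U if cond then [S [M x := n]]]]]]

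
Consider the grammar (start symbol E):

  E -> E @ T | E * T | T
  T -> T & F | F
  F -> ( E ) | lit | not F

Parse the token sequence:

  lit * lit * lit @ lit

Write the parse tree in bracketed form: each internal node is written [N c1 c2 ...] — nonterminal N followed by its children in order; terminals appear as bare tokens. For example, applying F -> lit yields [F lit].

[E [E [E [E [T [F lit]]] * [T [F lit]]] * [T [F lit]]] @ [T [F lit]]]

E
E @ T
E * T @ T
E * T * T @ T
T * T * T @ T
F * T * T @ T
lit * T * T @ T
lit * F * T @ T
lit * lit * T @ T
lit * lit * F @ T
lit * lit * lit @ T
lit * lit * lit @ F
lit * lit * lit @ lit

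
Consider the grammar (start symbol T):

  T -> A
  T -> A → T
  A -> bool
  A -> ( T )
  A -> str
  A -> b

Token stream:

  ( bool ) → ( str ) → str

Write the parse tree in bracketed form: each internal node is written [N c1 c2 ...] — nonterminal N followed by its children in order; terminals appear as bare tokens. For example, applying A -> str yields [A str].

T
A → T
( T ) → T
( A ) → T
( bool ) → T
( bool ) → A → T
( bool ) → ( T ) → T
( bool ) → ( A ) → T
( bool ) → ( str ) → T
( bool ) → ( str ) → A
( bool ) → ( str ) → str

[T [A ( [T [A bool]] )] → [T [A ( [T [A str]] )] → [T [A str]]]]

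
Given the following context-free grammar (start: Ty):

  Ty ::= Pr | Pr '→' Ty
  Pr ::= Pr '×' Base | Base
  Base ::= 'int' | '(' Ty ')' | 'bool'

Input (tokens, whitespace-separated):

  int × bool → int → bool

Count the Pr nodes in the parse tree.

4

[Ty [Pr [Pr [Base int]] × [Base bool]] → [Ty [Pr [Base int]] → [Ty [Pr [Base bool]]]]]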